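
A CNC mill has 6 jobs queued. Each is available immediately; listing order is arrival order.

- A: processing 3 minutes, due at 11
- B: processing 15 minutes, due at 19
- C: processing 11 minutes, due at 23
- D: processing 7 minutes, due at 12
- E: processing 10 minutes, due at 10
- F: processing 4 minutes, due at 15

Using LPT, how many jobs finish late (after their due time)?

5

LPT (decreasing processing time): B C E D F A.
B: 0→15, due 19, tardiness 0
C: 15→26, due 23, tardiness 3
E: 26→36, due 10, tardiness 26
D: 36→43, due 12, tardiness 31
F: 43→47, due 15, tardiness 32
A: 47→50, due 11, tardiness 39
Late jobs: 5.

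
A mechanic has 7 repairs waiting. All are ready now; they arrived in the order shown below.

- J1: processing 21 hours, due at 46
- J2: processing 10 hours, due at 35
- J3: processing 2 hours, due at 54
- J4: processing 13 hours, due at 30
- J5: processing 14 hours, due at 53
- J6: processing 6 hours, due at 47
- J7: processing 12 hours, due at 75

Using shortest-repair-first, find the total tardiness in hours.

49

SPT (increasing processing time): J3 J6 J2 J7 J4 J5 J1.
J3: 0→2, due 54, tardiness 0
J6: 2→8, due 47, tardiness 0
J2: 8→18, due 35, tardiness 0
J7: 18→30, due 75, tardiness 0
J4: 30→43, due 30, tardiness 13
J5: 43→57, due 53, tardiness 4
J1: 57→78, due 46, tardiness 32
Sum = 0+0+0+0+13+4+32 = 49.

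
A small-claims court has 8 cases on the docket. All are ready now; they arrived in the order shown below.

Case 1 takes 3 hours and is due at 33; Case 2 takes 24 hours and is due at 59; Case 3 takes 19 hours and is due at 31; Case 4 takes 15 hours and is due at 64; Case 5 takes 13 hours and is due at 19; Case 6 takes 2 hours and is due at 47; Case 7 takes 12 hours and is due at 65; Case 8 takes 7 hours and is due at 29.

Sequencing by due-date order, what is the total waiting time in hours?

309

EDD (increasing due date): Case 5 Case 8 Case 3 Case 1 Case 6 Case 2 Case 4 Case 7.
Case 5: waits 0, runs 0→13
Case 8: waits 13, runs 13→20
Case 3: waits 20, runs 20→39
Case 1: waits 39, runs 39→42
Case 6: waits 42, runs 42→44
Case 2: waits 44, runs 44→68
Case 4: waits 68, runs 68→83
Case 7: waits 83, runs 83→95
Sum = 0+13+20+39+42+44+68+83 = 309.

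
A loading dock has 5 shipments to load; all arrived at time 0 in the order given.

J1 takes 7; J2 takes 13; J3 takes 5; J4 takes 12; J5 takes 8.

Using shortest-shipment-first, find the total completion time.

114

SPT (increasing processing time): J3 J1 J5 J4 J2.
J3: 0→5
J1: 5→12
J5: 12→20
J4: 20→32
J2: 32→45
Sum = 5+12+20+32+45 = 114.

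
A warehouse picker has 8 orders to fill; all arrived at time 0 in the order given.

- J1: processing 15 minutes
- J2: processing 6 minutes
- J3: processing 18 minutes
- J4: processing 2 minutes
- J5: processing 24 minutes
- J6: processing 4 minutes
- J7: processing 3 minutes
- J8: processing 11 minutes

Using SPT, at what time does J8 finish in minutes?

SPT (increasing processing time): J4 J7 J6 J2 J8 J1 J3 J5.
J4: 0→2
J7: 2→5
J6: 5→9
J2: 9→15
J8: 15→26

26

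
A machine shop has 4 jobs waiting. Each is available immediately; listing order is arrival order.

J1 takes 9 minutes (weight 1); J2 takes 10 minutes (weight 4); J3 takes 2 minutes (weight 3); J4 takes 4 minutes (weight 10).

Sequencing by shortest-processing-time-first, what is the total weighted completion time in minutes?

SPT (increasing processing time): J3 J4 J1 J2.
J3: finishes 2, weight 3, w·C = 6
J4: finishes 6, weight 10, w·C = 60
J1: finishes 15, weight 1, w·C = 15
J2: finishes 25, weight 4, w·C = 100
Sum = 6+60+15+100 = 181.

181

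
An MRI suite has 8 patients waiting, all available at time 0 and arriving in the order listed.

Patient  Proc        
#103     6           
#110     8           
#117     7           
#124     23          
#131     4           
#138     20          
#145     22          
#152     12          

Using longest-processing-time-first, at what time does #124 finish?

23

LPT (decreasing processing time): #124 #145 #138 #152 #110 #117 #103 #131.
#124: 0→23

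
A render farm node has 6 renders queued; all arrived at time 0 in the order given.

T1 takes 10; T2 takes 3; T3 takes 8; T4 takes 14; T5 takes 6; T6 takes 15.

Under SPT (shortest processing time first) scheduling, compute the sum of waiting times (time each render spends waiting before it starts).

97

SPT (increasing processing time): T2 T5 T3 T1 T4 T6.
T2: waits 0, runs 0→3
T5: waits 3, runs 3→9
T3: waits 9, runs 9→17
T1: waits 17, runs 17→27
T4: waits 27, runs 27→41
T6: waits 41, runs 41→56
Sum = 0+3+9+17+27+41 = 97.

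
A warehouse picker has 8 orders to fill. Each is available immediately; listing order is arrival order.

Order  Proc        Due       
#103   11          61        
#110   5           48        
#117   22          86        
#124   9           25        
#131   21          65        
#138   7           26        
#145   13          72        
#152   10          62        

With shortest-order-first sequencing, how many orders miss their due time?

2

SPT (increasing processing time): #110 #138 #124 #152 #103 #145 #131 #117.
#110: 0→5, due 48, tardiness 0
#138: 5→12, due 26, tardiness 0
#124: 12→21, due 25, tardiness 0
#152: 21→31, due 62, tardiness 0
#103: 31→42, due 61, tardiness 0
#145: 42→55, due 72, tardiness 0
#131: 55→76, due 65, tardiness 11
#117: 76→98, due 86, tardiness 12
Late orders: 2.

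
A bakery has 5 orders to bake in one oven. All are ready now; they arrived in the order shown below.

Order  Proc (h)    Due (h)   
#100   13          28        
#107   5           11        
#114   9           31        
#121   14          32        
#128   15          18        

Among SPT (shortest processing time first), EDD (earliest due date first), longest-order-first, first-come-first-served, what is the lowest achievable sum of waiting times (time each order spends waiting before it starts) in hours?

87

SPT (increasing processing time): #107 #114 #100 #121 #128.
#107: waits 0, runs 0→5
#114: waits 5, runs 5→14
#100: waits 14, runs 14→27
#121: waits 27, runs 27→41
#128: waits 41, runs 41→56
Sum = 0+5+14+27+41 = 87.
EDD (increasing due date): #107 #128 #100 #114 #121.
#107: waits 0, runs 0→5
#128: waits 5, runs 5→20
#100: waits 20, runs 20→33
#114: waits 33, runs 33→42
#121: waits 42, runs 42→56
Sum = 0+5+20+33+42 = 100.
LPT (decreasing processing time): #128 #121 #100 #114 #107.
#128: waits 0, runs 0→15
#121: waits 15, runs 15→29
#100: waits 29, runs 29→42
#114: waits 42, runs 42→51
#107: waits 51, runs 51→56
Sum = 0+15+29+42+51 = 137.
FIFO (arrival order): #100 #107 #114 #121 #128.
#100: waits 0, runs 0→13
#107: waits 13, runs 13→18
#114: waits 18, runs 18→27
#121: waits 27, runs 27→41
#128: waits 41, runs 41→56
Sum = 0+13+18+27+41 = 99.
SPT 87, EDD 100, LPT 137, FIFO 99 → minimum 87.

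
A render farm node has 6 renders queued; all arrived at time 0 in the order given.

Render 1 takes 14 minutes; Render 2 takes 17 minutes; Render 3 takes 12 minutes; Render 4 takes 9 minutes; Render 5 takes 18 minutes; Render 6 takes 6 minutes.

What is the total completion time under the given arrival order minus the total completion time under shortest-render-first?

FIFO (arrival order): Render 1 Render 2 Render 3 Render 4 Render 5 Render 6.
Render 1: 0→14
Render 2: 14→31
Render 3: 31→43
Render 4: 43→52
Render 5: 52→70
Render 6: 70→76
Sum = 14+31+43+52+70+76 = 286.
SPT (increasing processing time): Render 6 Render 4 Render 3 Render 1 Render 2 Render 5.
Render 6: 0→6
Render 4: 6→15
Render 3: 15→27
Render 1: 27→41
Render 2: 41→58
Render 5: 58→76
Sum = 6+15+27+41+58+76 = 223.
Difference = 286 − 223 = 63.

63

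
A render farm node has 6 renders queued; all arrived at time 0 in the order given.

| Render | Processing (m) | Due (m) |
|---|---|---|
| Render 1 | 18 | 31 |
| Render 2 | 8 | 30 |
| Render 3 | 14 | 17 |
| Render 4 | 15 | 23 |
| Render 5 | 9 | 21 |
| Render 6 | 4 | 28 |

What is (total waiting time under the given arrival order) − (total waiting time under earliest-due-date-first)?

FIFO (arrival order): Render 1 Render 2 Render 3 Render 4 Render 5 Render 6.
Render 1: waits 0, runs 0→18
Render 2: waits 18, runs 18→26
Render 3: waits 26, runs 26→40
Render 4: waits 40, runs 40→55
Render 5: waits 55, runs 55→64
Render 6: waits 64, runs 64→68
Sum = 0+18+26+40+55+64 = 203.
EDD (increasing due date): Render 3 Render 5 Render 4 Render 6 Render 2 Render 1.
Render 3: waits 0, runs 0→14
Render 5: waits 14, runs 14→23
Render 4: waits 23, runs 23→38
Render 6: waits 38, runs 38→42
Render 2: waits 42, runs 42→50
Render 1: waits 50, runs 50→68
Sum = 0+14+23+38+42+50 = 167.
Difference = 203 − 167 = 36.

36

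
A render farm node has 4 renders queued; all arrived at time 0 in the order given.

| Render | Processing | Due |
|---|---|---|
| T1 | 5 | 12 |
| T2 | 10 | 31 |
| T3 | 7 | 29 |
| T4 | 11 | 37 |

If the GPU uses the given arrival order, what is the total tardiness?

FIFO (arrival order): T1 T2 T3 T4.
T1: 0→5, due 12, tardiness 0
T2: 5→15, due 31, tardiness 0
T3: 15→22, due 29, tardiness 0
T4: 22→33, due 37, tardiness 0
Sum = 0+0+0+0 = 0.

0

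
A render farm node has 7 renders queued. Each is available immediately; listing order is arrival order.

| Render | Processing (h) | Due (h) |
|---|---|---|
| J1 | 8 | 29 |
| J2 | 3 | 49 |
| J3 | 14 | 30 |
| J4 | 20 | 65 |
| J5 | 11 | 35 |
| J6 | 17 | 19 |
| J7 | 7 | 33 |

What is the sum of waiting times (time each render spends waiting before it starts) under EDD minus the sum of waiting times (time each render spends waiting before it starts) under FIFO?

EDD (increasing due date): J6 J1 J3 J7 J5 J2 J4.
J6: waits 0, runs 0→17
J1: waits 17, runs 17→25
J3: waits 25, runs 25→39
J7: waits 39, runs 39→46
J5: waits 46, runs 46→57
J2: waits 57, runs 57→60
J4: waits 60, runs 60→80
Sum = 0+17+25+39+46+57+60 = 244.
FIFO (arrival order): J1 J2 J3 J4 J5 J6 J7.
J1: waits 0, runs 0→8
J2: waits 8, runs 8→11
J3: waits 11, runs 11→25
J4: waits 25, runs 25→45
J5: waits 45, runs 45→56
J6: waits 56, runs 56→73
J7: waits 73, runs 73→80
Sum = 0+8+11+25+45+56+73 = 218.
Difference = 244 − 218 = 26.

26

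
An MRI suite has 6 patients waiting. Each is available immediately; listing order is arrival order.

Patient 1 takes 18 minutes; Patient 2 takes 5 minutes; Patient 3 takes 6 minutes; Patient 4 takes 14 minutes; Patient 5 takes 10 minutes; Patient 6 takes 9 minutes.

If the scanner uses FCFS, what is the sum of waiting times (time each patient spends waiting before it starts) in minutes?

166

FIFO (arrival order): Patient 1 Patient 2 Patient 3 Patient 4 Patient 5 Patient 6.
Patient 1: waits 0, runs 0→18
Patient 2: waits 18, runs 18→23
Patient 3: waits 23, runs 23→29
Patient 4: waits 29, runs 29→43
Patient 5: waits 43, runs 43→53
Patient 6: waits 53, runs 53→62
Sum = 0+18+23+29+43+53 = 166.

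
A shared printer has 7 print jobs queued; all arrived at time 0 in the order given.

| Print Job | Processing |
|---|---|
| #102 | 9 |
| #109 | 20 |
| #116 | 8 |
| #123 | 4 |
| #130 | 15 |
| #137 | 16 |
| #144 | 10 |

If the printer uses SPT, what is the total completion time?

SPT (increasing processing time): #123 #116 #102 #144 #130 #137 #109.
#123: 0→4
#116: 4→12
#102: 12→21
#144: 21→31
#130: 31→46
#137: 46→62
#109: 62→82
Sum = 4+12+21+31+46+62+82 = 258.

258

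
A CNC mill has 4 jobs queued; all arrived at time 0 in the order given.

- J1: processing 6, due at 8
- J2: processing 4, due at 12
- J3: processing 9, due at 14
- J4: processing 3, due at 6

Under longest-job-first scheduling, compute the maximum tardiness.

16

LPT (decreasing processing time): J3 J1 J2 J4.
J3: 0→9, due 14, tardiness 0
J1: 9→15, due 8, tardiness 7
J2: 15→19, due 12, tardiness 7
J4: 19→22, due 6, tardiness 16
Maximum = 16.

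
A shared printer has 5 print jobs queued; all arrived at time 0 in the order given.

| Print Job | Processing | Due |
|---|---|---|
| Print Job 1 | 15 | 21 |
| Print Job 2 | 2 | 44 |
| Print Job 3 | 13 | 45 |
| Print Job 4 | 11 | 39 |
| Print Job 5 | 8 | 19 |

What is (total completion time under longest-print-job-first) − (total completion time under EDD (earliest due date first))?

28

LPT (decreasing processing time): Print Job 1 Print Job 3 Print Job 4 Print Job 5 Print Job 2.
Print Job 1: 0→15
Print Job 3: 15→28
Print Job 4: 28→39
Print Job 5: 39→47
Print Job 2: 47→49
Sum = 15+28+39+47+49 = 178.
EDD (increasing due date): Print Job 5 Print Job 1 Print Job 4 Print Job 2 Print Job 3.
Print Job 5: 0→8
Print Job 1: 8→23
Print Job 4: 23→34
Print Job 2: 34→36
Print Job 3: 36→49
Sum = 8+23+34+36+49 = 150.
Difference = 178 − 150 = 28.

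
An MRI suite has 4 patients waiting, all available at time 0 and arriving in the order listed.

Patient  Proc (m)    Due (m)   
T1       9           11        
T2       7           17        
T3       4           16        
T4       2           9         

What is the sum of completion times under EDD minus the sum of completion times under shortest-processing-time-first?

7

EDD (increasing due date): T4 T1 T3 T2.
T4: 0→2
T1: 2→11
T3: 11→15
T2: 15→22
Sum = 2+11+15+22 = 50.
SPT (increasing processing time): T4 T3 T2 T1.
T4: 0→2
T3: 2→6
T2: 6→13
T1: 13→22
Sum = 2+6+13+22 = 43.
Difference = 50 − 43 = 7.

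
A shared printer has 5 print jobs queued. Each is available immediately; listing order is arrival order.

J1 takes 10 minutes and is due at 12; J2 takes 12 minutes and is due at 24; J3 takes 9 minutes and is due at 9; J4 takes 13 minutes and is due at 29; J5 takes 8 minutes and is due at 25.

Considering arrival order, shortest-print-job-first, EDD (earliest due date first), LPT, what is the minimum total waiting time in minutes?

91

FIFO (arrival order): J1 J2 J3 J4 J5.
J1: waits 0, runs 0→10
J2: waits 10, runs 10→22
J3: waits 22, runs 22→31
J4: waits 31, runs 31→44
J5: waits 44, runs 44→52
Sum = 0+10+22+31+44 = 107.
SPT (increasing processing time): J5 J3 J1 J2 J4.
J5: waits 0, runs 0→8
J3: waits 8, runs 8→17
J1: waits 17, runs 17→27
J2: waits 27, runs 27→39
J4: waits 39, runs 39→52
Sum = 0+8+17+27+39 = 91.
EDD (increasing due date): J3 J1 J2 J5 J4.
J3: waits 0, runs 0→9
J1: waits 9, runs 9→19
J2: waits 19, runs 19→31
J5: waits 31, runs 31→39
J4: waits 39, runs 39→52
Sum = 0+9+19+31+39 = 98.
LPT (decreasing processing time): J4 J2 J1 J3 J5.
J4: waits 0, runs 0→13
J2: waits 13, runs 13→25
J1: waits 25, runs 25→35
J3: waits 35, runs 35→44
J5: waits 44, runs 44→52
Sum = 0+13+25+35+44 = 117.
FIFO 107, SPT 91, EDD 98, LPT 117 → minimum 91.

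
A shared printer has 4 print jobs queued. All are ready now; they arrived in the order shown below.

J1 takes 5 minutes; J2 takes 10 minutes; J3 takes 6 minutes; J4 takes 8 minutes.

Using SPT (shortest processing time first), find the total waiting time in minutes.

SPT (increasing processing time): J1 J3 J4 J2.
J1: waits 0, runs 0→5
J3: waits 5, runs 5→11
J4: waits 11, runs 11→19
J2: waits 19, runs 19→29
Sum = 0+5+11+19 = 35.

35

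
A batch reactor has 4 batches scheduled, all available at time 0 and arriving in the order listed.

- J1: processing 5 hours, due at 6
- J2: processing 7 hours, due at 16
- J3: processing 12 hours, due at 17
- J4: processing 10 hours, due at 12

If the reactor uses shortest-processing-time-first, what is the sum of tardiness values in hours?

SPT (increasing processing time): J1 J2 J4 J3.
J1: 0→5, due 6, tardiness 0
J2: 5→12, due 16, tardiness 0
J4: 12→22, due 12, tardiness 10
J3: 22→34, due 17, tardiness 17
Sum = 0+0+10+17 = 27.

27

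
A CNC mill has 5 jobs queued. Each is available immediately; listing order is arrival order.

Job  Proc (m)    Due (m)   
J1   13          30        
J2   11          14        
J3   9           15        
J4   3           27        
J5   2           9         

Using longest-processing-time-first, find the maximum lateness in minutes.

LPT (decreasing processing time): J1 J2 J3 J4 J5.
J1: 0→13, due 30, lateness -17
J2: 13→24, due 14, lateness 10
J3: 24→33, due 15, lateness 18
J4: 33→36, due 27, lateness 9
J5: 36→38, due 9, lateness 29
Maximum = 29.

29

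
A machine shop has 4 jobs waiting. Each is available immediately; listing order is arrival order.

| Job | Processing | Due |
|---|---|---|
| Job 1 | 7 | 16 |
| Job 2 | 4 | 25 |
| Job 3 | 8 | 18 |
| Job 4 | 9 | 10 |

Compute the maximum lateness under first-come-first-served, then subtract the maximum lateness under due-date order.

12

FIFO (arrival order): Job 1 Job 2 Job 3 Job 4.
Job 1: 0→7, due 16, lateness -9
Job 2: 7→11, due 25, lateness -14
Job 3: 11→19, due 18, lateness 1
Job 4: 19→28, due 10, lateness 18
Maximum = 18.
EDD (increasing due date): Job 4 Job 1 Job 3 Job 2.
Job 4: 0→9, due 10, lateness -1
Job 1: 9→16, due 16, lateness 0
Job 3: 16→24, due 18, lateness 6
Job 2: 24→28, due 25, lateness 3
Maximum = 6.
Difference = 18 − 6 = 12.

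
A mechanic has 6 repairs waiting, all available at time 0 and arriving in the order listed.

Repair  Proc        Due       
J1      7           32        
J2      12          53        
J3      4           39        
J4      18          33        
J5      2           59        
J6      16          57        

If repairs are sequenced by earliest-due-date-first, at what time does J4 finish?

25

EDD (increasing due date): J1 J4 J3 J2 J6 J5.
J1: 0→7
J4: 7→25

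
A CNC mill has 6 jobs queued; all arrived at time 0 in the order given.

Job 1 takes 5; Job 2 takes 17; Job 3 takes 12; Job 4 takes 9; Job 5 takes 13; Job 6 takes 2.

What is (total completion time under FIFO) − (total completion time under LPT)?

FIFO (arrival order): Job 1 Job 2 Job 3 Job 4 Job 5 Job 6.
Job 1: 0→5
Job 2: 5→22
Job 3: 22→34
Job 4: 34→43
Job 5: 43→56
Job 6: 56→58
Sum = 5+22+34+43+56+58 = 218.
LPT (decreasing processing time): Job 2 Job 5 Job 3 Job 4 Job 1 Job 6.
Job 2: 0→17
Job 5: 17→30
Job 3: 30→42
Job 4: 42→51
Job 1: 51→56
Job 6: 56→58
Sum = 17+30+42+51+56+58 = 254.
Difference = 218 − 254 = -36.

-36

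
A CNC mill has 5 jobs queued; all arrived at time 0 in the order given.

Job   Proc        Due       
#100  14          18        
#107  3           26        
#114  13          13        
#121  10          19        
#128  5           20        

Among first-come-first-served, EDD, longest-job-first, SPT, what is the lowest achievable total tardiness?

FIFO (arrival order): #100 #107 #114 #121 #128.
#100: 0→14, due 18, tardiness 0
#107: 14→17, due 26, tardiness 0
#114: 17→30, due 13, tardiness 17
#121: 30→40, due 19, tardiness 21
#128: 40→45, due 20, tardiness 25
Sum = 0+0+17+21+25 = 63.
EDD (increasing due date): #114 #100 #121 #128 #107.
#114: 0→13, due 13, tardiness 0
#100: 13→27, due 18, tardiness 9
#121: 27→37, due 19, tardiness 18
#128: 37→42, due 20, tardiness 22
#107: 42→45, due 26, tardiness 19
Sum = 0+9+18+22+19 = 68.
LPT (decreasing processing time): #100 #114 #121 #128 #107.
#100: 0→14, due 18, tardiness 0
#114: 14→27, due 13, tardiness 14
#121: 27→37, due 19, tardiness 18
#128: 37→42, due 20, tardiness 22
#107: 42→45, due 26, tardiness 19
Sum = 0+14+18+22+19 = 73.
SPT (increasing processing time): #107 #128 #121 #114 #100.
#107: 0→3, due 26, tardiness 0
#128: 3→8, due 20, tardiness 0
#121: 8→18, due 19, tardiness 0
#114: 18→31, due 13, tardiness 18
#100: 31→45, due 18, tardiness 27
Sum = 0+0+0+18+27 = 45.
FIFO 63, EDD 68, LPT 73, SPT 45 → minimum 45.

45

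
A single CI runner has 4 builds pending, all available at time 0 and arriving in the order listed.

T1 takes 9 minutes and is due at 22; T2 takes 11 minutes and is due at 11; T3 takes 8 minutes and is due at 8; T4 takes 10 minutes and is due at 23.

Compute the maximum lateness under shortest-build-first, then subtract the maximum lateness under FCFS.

7

SPT (increasing processing time): T3 T1 T4 T2.
T3: 0→8, due 8, lateness 0
T1: 8→17, due 22, lateness -5
T4: 17→27, due 23, lateness 4
T2: 27→38, due 11, lateness 27
Maximum = 27.
FIFO (arrival order): T1 T2 T3 T4.
T1: 0→9, due 22, lateness -13
T2: 9→20, due 11, lateness 9
T3: 20→28, due 8, lateness 20
T4: 28→38, due 23, lateness 15
Maximum = 20.
Difference = 27 − 20 = 7.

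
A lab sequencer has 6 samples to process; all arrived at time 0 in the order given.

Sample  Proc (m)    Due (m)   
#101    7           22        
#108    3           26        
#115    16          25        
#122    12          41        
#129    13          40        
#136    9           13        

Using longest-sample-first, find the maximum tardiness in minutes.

LPT (decreasing processing time): #115 #129 #122 #136 #101 #108.
#115: 0→16, due 25, tardiness 0
#129: 16→29, due 40, tardiness 0
#122: 29→41, due 41, tardiness 0
#136: 41→50, due 13, tardiness 37
#101: 50→57, due 22, tardiness 35
#108: 57→60, due 26, tardiness 34
Maximum = 37.

37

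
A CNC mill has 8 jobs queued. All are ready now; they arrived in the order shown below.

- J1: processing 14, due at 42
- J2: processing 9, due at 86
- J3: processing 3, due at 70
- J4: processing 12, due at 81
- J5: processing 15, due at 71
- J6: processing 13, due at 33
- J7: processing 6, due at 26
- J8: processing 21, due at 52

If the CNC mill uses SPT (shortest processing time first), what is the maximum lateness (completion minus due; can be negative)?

41

SPT (increasing processing time): J3 J7 J2 J4 J6 J1 J5 J8.
J3: 0→3, due 70, lateness -67
J7: 3→9, due 26, lateness -17
J2: 9→18, due 86, lateness -68
J4: 18→30, due 81, lateness -51
J6: 30→43, due 33, lateness 10
J1: 43→57, due 42, lateness 15
J5: 57→72, due 71, lateness 1
J8: 72→93, due 52, lateness 41
Maximum = 41.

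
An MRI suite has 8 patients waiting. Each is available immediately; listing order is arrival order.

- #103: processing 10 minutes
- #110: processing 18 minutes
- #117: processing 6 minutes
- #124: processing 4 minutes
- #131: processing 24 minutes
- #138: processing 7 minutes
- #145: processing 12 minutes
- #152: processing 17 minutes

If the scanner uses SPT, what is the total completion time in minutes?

SPT (increasing processing time): #124 #117 #138 #103 #145 #152 #110 #131.
#124: 0→4
#117: 4→10
#138: 10→17
#103: 17→27
#145: 27→39
#152: 39→56
#110: 56→74
#131: 74→98
Sum = 4+10+17+27+39+56+74+98 = 325.

325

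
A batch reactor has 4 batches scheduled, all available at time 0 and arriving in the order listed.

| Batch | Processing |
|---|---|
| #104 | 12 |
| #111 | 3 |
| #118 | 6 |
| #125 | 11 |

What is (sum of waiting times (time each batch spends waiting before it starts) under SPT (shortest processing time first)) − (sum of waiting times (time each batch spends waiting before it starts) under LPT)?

SPT (increasing processing time): #111 #118 #125 #104.
#111: waits 0, runs 0→3
#118: waits 3, runs 3→9
#125: waits 9, runs 9→20
#104: waits 20, runs 20→32
Sum = 0+3+9+20 = 32.
LPT (decreasing processing time): #104 #125 #118 #111.
#104: waits 0, runs 0→12
#125: waits 12, runs 12→23
#118: waits 23, runs 23→29
#111: waits 29, runs 29→32
Sum = 0+12+23+29 = 64.
Difference = 32 − 64 = -32.

-32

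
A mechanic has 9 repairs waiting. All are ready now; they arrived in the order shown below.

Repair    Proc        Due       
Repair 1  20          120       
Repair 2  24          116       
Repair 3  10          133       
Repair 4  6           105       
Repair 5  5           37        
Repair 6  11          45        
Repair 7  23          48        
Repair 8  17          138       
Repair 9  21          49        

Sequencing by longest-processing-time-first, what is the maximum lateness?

LPT (decreasing processing time): Repair 2 Repair 7 Repair 9 Repair 1 Repair 8 Repair 6 Repair 3 Repair 4 Repair 5.
Repair 2: 0→24, due 116, lateness -92
Repair 7: 24→47, due 48, lateness -1
Repair 9: 47→68, due 49, lateness 19
Repair 1: 68→88, due 120, lateness -32
Repair 8: 88→105, due 138, lateness -33
Repair 6: 105→116, due 45, lateness 71
Repair 3: 116→126, due 133, lateness -7
Repair 4: 126→132, due 105, lateness 27
Repair 5: 132→137, due 37, lateness 100
Maximum = 100.

100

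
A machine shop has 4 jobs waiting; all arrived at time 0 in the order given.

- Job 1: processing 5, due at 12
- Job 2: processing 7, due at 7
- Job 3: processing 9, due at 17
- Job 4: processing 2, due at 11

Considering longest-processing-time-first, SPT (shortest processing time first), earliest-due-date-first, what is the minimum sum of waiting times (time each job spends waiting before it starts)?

LPT (decreasing processing time): Job 3 Job 2 Job 1 Job 4.
Job 3: waits 0, runs 0→9
Job 2: waits 9, runs 9→16
Job 1: waits 16, runs 16→21
Job 4: waits 21, runs 21→23
Sum = 0+9+16+21 = 46.
SPT (increasing processing time): Job 4 Job 1 Job 2 Job 3.
Job 4: waits 0, runs 0→2
Job 1: waits 2, runs 2→7
Job 2: waits 7, runs 7→14
Job 3: waits 14, runs 14→23
Sum = 0+2+7+14 = 23.
EDD (increasing due date): Job 2 Job 4 Job 1 Job 3.
Job 2: waits 0, runs 0→7
Job 4: waits 7, runs 7→9
Job 1: waits 9, runs 9→14
Job 3: waits 14, runs 14→23
Sum = 0+7+9+14 = 30.
LPT 46, SPT 23, EDD 30 → minimum 23.

23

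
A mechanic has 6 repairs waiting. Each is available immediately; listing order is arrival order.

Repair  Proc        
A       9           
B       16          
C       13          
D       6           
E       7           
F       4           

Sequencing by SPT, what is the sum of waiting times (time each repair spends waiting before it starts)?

SPT (increasing processing time): F D E A C B.
F: waits 0, runs 0→4
D: waits 4, runs 4→10
E: waits 10, runs 10→17
A: waits 17, runs 17→26
C: waits 26, runs 26→39
B: waits 39, runs 39→55
Sum = 0+4+10+17+26+39 = 96.

96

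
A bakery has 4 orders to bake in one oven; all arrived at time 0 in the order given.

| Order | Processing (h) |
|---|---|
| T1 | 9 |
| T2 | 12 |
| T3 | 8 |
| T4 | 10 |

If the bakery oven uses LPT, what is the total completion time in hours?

LPT (decreasing processing time): T2 T4 T1 T3.
T2: 0→12
T4: 12→22
T1: 22→31
T3: 31→39
Sum = 12+22+31+39 = 104.

104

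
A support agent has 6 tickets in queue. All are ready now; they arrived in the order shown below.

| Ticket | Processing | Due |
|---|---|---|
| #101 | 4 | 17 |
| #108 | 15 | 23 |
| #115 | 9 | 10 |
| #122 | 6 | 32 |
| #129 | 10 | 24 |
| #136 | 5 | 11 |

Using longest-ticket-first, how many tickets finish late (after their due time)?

LPT (decreasing processing time): #108 #129 #115 #122 #136 #101.
#108: 0→15, due 23, tardiness 0
#129: 15→25, due 24, tardiness 1
#115: 25→34, due 10, tardiness 24
#122: 34→40, due 32, tardiness 8
#136: 40→45, due 11, tardiness 34
#101: 45→49, due 17, tardiness 32
Late tickets: 5.

5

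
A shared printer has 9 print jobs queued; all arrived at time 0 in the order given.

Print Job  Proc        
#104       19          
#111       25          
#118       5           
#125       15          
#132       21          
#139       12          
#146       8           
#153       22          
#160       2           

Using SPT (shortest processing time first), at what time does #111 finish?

129

SPT (increasing processing time): #160 #118 #146 #139 #125 #104 #132 #153 #111.
#160: 0→2
#118: 2→7
#146: 7→15
#139: 15→27
#125: 27→42
#104: 42→61
#132: 61→82
#153: 82→104
#111: 104→129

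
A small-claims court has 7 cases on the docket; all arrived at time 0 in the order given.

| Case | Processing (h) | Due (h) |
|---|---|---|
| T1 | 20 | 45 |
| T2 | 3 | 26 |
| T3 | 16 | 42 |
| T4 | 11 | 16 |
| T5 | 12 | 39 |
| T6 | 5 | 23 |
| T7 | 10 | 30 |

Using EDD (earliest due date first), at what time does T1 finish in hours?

77

EDD (increasing due date): T4 T6 T2 T7 T5 T3 T1.
T4: 0→11
T6: 11→16
T2: 16→19
T7: 19→29
T5: 29→41
T3: 41→57
T1: 57→77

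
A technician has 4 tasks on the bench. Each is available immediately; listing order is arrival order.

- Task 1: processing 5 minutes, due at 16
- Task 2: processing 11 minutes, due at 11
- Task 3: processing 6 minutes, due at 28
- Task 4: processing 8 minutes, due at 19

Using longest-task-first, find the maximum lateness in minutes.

LPT (decreasing processing time): Task 2 Task 4 Task 3 Task 1.
Task 2: 0→11, due 11, lateness 0
Task 4: 11→19, due 19, lateness 0
Task 3: 19→25, due 28, lateness -3
Task 1: 25→30, due 16, lateness 14
Maximum = 14.

14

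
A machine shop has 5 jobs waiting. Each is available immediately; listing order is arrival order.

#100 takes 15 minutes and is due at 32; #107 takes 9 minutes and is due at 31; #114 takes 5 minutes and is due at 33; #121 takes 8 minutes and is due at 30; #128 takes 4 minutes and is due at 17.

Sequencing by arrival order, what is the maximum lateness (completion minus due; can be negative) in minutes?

FIFO (arrival order): #100 #107 #114 #121 #128.
#100: 0→15, due 32, lateness -17
#107: 15→24, due 31, lateness -7
#114: 24→29, due 33, lateness -4
#121: 29→37, due 30, lateness 7
#128: 37→41, due 17, lateness 24
Maximum = 24.

24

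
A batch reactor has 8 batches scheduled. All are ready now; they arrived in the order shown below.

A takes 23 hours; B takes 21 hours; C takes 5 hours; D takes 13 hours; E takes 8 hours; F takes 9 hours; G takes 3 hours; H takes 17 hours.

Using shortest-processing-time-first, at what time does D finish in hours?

SPT (increasing processing time): G C E F D H B A.
G: 0→3
C: 3→8
E: 8→16
F: 16→25
D: 25→38

38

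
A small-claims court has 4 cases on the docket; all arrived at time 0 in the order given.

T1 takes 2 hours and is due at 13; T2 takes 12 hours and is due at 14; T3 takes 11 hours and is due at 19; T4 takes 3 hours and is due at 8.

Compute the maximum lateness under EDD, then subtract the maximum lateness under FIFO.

EDD (increasing due date): T4 T1 T2 T3.
T4: 0→3, due 8, lateness -5
T1: 3→5, due 13, lateness -8
T2: 5→17, due 14, lateness 3
T3: 17→28, due 19, lateness 9
Maximum = 9.
FIFO (arrival order): T1 T2 T3 T4.
T1: 0→2, due 13, lateness -11
T2: 2→14, due 14, lateness 0
T3: 14→25, due 19, lateness 6
T4: 25→28, due 8, lateness 20
Maximum = 20.
Difference = 9 − 20 = -11.

-11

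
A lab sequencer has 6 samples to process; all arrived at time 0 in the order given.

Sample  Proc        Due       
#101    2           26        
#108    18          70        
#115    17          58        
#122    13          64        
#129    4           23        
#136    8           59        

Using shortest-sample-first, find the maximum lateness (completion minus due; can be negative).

-8

SPT (increasing processing time): #101 #129 #136 #122 #115 #108.
#101: 0→2, due 26, lateness -24
#129: 2→6, due 23, lateness -17
#136: 6→14, due 59, lateness -45
#122: 14→27, due 64, lateness -37
#115: 27→44, due 58, lateness -14
#108: 44→62, due 70, lateness -8
Maximum = -8.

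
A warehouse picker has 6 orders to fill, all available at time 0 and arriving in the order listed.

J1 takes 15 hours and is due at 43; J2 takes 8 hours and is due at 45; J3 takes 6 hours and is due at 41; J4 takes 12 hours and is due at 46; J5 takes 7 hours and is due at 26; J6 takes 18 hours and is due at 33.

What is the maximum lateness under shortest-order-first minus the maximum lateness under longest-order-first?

SPT (increasing processing time): J3 J5 J2 J4 J1 J6.
J3: 0→6, due 41, lateness -35
J5: 6→13, due 26, lateness -13
J2: 13→21, due 45, lateness -24
J4: 21→33, due 46, lateness -13
J1: 33→48, due 43, lateness 5
J6: 48→66, due 33, lateness 33
Maximum = 33.
LPT (decreasing processing time): J6 J1 J4 J2 J5 J3.
J6: 0→18, due 33, lateness -15
J1: 18→33, due 43, lateness -10
J4: 33→45, due 46, lateness -1
J2: 45→53, due 45, lateness 8
J5: 53→60, due 26, lateness 34
J3: 60→66, due 41, lateness 25
Maximum = 34.
Difference = 33 − 34 = -1.

-1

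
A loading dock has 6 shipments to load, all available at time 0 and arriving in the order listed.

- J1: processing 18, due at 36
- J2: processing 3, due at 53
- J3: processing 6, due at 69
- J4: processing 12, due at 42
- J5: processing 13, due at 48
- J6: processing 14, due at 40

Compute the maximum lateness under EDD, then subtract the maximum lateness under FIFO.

EDD (increasing due date): J1 J6 J4 J5 J2 J3.
J1: 0→18, due 36, lateness -18
J6: 18→32, due 40, lateness -8
J4: 32→44, due 42, lateness 2
J5: 44→57, due 48, lateness 9
J2: 57→60, due 53, lateness 7
J3: 60→66, due 69, lateness -3
Maximum = 9.
FIFO (arrival order): J1 J2 J3 J4 J5 J6.
J1: 0→18, due 36, lateness -18
J2: 18→21, due 53, lateness -32
J3: 21→27, due 69, lateness -42
J4: 27→39, due 42, lateness -3
J5: 39→52, due 48, lateness 4
J6: 52→66, due 40, lateness 26
Maximum = 26.
Difference = 9 − 26 = -17.

-17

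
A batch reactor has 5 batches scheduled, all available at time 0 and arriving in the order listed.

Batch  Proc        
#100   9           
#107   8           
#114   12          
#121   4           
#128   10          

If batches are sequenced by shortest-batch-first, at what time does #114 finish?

43

SPT (increasing processing time): #121 #107 #100 #128 #114.
#121: 0→4
#107: 4→12
#100: 12→21
#128: 21→31
#114: 31→43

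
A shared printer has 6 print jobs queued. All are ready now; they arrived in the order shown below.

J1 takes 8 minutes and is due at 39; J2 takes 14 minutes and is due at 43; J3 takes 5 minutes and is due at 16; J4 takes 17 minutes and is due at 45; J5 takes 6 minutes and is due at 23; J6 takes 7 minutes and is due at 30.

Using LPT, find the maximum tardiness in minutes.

41

LPT (decreasing processing time): J4 J2 J1 J6 J5 J3.
J4: 0→17, due 45, tardiness 0
J2: 17→31, due 43, tardiness 0
J1: 31→39, due 39, tardiness 0
J6: 39→46, due 30, tardiness 16
J5: 46→52, due 23, tardiness 29
J3: 52→57, due 16, tardiness 41
Maximum = 41.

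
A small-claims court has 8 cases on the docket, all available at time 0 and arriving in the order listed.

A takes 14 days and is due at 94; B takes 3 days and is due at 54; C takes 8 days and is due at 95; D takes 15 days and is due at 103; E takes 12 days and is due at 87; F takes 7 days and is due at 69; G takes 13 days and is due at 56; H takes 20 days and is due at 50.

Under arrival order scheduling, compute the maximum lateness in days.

42

FIFO (arrival order): A B C D E F G H.
A: 0→14, due 94, lateness -80
B: 14→17, due 54, lateness -37
C: 17→25, due 95, lateness -70
D: 25→40, due 103, lateness -63
E: 40→52, due 87, lateness -35
F: 52→59, due 69, lateness -10
G: 59→72, due 56, lateness 16
H: 72→92, due 50, lateness 42
Maximum = 42.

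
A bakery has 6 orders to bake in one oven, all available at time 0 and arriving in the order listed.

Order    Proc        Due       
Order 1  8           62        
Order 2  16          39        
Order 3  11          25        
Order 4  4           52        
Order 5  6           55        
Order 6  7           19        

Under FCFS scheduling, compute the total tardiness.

43

FIFO (arrival order): Order 1 Order 2 Order 3 Order 4 Order 5 Order 6.
Order 1: 0→8, due 62, tardiness 0
Order 2: 8→24, due 39, tardiness 0
Order 3: 24→35, due 25, tardiness 10
Order 4: 35→39, due 52, tardiness 0
Order 5: 39→45, due 55, tardiness 0
Order 6: 45→52, due 19, tardiness 33
Sum = 0+0+10+0+0+33 = 43.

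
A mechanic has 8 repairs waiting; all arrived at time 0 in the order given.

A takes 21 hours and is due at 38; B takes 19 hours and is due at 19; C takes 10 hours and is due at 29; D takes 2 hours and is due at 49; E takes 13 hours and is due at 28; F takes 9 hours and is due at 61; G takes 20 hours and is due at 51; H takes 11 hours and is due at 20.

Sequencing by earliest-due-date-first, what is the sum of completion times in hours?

EDD (increasing due date): B H E C A D G F.
B: 0→19
H: 19→30
E: 30→43
C: 43→53
A: 53→74
D: 74→76
G: 76→96
F: 96→105
Sum = 19+30+43+53+74+76+96+105 = 496.

496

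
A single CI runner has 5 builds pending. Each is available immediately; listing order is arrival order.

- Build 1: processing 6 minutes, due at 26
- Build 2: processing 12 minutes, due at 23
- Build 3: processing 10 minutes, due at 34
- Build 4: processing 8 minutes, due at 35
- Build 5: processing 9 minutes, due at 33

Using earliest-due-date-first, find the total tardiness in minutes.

13

EDD (increasing due date): Build 2 Build 1 Build 5 Build 3 Build 4.
Build 2: 0→12, due 23, tardiness 0
Build 1: 12→18, due 26, tardiness 0
Build 5: 18→27, due 33, tardiness 0
Build 3: 27→37, due 34, tardiness 3
Build 4: 37→45, due 35, tardiness 10
Sum = 0+0+0+3+10 = 13.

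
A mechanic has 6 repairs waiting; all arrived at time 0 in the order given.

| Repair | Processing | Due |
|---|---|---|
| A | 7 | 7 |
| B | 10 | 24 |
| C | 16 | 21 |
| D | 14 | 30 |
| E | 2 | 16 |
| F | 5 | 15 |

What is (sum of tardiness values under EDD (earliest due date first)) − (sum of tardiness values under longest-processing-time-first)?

EDD (increasing due date): A F E C B D.
A: 0→7, due 7, tardiness 0
F: 7→12, due 15, tardiness 0
E: 12→14, due 16, tardiness 0
C: 14→30, due 21, tardiness 9
B: 30→40, due 24, tardiness 16
D: 40→54, due 30, tardiness 24
Sum = 0+0+0+9+16+24 = 49.
LPT (decreasing processing time): C D B A F E.
C: 0→16, due 21, tardiness 0
D: 16→30, due 30, tardiness 0
B: 30→40, due 24, tardiness 16
A: 40→47, due 7, tardiness 40
F: 47→52, due 15, tardiness 37
E: 52→54, due 16, tardiness 38
Sum = 0+0+16+40+37+38 = 131.
Difference = 49 − 131 = -82.

-82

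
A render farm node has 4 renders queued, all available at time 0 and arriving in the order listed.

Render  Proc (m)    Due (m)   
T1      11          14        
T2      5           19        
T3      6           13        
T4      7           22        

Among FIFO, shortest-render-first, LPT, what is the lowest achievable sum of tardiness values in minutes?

15

FIFO (arrival order): T1 T2 T3 T4.
T1: 0→11, due 14, tardiness 0
T2: 11→16, due 19, tardiness 0
T3: 16→22, due 13, tardiness 9
T4: 22→29, due 22, tardiness 7
Sum = 0+0+9+7 = 16.
SPT (increasing processing time): T2 T3 T4 T1.
T2: 0→5, due 19, tardiness 0
T3: 5→11, due 13, tardiness 0
T4: 11→18, due 22, tardiness 0
T1: 18→29, due 14, tardiness 15
Sum = 0+0+0+15 = 15.
LPT (decreasing processing time): T1 T4 T3 T2.
T1: 0→11, due 14, tardiness 0
T4: 11→18, due 22, tardiness 0
T3: 18→24, due 13, tardiness 11
T2: 24→29, due 19, tardiness 10
Sum = 0+0+11+10 = 21.
FIFO 16, SPT 15, LPT 21 → minimum 15.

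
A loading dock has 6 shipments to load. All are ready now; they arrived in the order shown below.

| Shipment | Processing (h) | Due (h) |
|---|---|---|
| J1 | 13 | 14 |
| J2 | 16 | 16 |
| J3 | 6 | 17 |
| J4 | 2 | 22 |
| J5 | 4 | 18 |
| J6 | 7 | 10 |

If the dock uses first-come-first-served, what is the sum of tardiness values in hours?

107

FIFO (arrival order): J1 J2 J3 J4 J5 J6.
J1: 0→13, due 14, tardiness 0
J2: 13→29, due 16, tardiness 13
J3: 29→35, due 17, tardiness 18
J4: 35→37, due 22, tardiness 15
J5: 37→41, due 18, tardiness 23
J6: 41→48, due 10, tardiness 38
Sum = 0+13+18+15+23+38 = 107.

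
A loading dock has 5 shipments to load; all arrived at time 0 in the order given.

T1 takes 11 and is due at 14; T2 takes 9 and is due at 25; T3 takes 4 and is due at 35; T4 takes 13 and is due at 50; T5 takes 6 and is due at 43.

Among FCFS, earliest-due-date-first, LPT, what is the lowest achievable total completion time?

128

FIFO (arrival order): T1 T2 T3 T4 T5.
T1: 0→11
T2: 11→20
T3: 20→24
T4: 24→37
T5: 37→43
Sum = 11+20+24+37+43 = 135.
EDD (increasing due date): T1 T2 T3 T5 T4.
T1: 0→11
T2: 11→20
T3: 20→24
T5: 24→30
T4: 30→43
Sum = 11+20+24+30+43 = 128.
LPT (decreasing processing time): T4 T1 T2 T5 T3.
T4: 0→13
T1: 13→24
T2: 24→33
T5: 33→39
T3: 39→43
Sum = 13+24+33+39+43 = 152.
FIFO 135, EDD 128, LPT 152 → minimum 128.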